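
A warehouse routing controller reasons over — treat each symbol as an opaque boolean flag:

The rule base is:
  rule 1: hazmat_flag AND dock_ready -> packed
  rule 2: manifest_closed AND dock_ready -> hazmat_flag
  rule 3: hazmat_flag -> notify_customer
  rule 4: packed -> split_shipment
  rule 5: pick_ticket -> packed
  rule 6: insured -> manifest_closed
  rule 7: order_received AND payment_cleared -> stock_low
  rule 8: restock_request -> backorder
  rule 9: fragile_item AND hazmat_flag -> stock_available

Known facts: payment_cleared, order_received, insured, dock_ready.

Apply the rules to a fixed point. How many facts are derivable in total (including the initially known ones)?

10

Round 1 — rule 6, rule 7, derive manifest_closed, stock_low.
Round 2 — rule 2, derive hazmat_flag.
Round 3 — rule 1, rule 3, derive packed, notify_customer.
Round 4 — rule 4, derive split_shipment.
Closure: {dock_ready, hazmat_flag, insured, manifest_closed, notify_customer, order_received, packed, payment_cleared, split_shipment, stock_low} — 10 facts.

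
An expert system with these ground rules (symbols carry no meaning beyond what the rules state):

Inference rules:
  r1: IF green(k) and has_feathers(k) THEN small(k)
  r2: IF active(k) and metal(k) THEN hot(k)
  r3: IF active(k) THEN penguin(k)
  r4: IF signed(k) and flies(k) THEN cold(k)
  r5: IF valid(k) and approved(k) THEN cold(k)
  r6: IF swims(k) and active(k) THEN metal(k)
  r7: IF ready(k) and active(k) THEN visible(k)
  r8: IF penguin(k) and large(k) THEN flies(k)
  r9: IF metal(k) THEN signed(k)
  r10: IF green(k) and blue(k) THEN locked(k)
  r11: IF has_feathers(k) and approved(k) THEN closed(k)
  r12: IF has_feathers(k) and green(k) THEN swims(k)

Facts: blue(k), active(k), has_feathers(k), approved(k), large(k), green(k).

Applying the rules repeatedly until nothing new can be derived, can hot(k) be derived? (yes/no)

yes

[1] r1 [IF green(k) and has_feathers(k) THEN small(k)]; r3 [IF active(k) THEN penguin(k)]; r10 [IF green(k) and blue(k) THEN locked(k)]; r11 [IF has_feathers(k) and approved(k) THEN closed(k)]; r12 [IF has_feathers(k) and green(k) THEN swims(k)]. ⇒ new: small(k), penguin(k), locked(k), closed(k), swims(k).
[2] r6 [IF swims(k) and active(k) THEN metal(k)]; r8 [IF penguin(k) and large(k) THEN flies(k)]. ⇒ new: metal(k), flies(k).
[3] r2 [IF active(k) and metal(k) THEN hot(k)]; r9 [IF metal(k) THEN signed(k)]. ⇒ new: hot(k), signed(k).
[4] r4 [IF signed(k) and flies(k) THEN cold(k)]. ⇒ new: cold(k).
hot(k) appears in round 3, so it is derivable.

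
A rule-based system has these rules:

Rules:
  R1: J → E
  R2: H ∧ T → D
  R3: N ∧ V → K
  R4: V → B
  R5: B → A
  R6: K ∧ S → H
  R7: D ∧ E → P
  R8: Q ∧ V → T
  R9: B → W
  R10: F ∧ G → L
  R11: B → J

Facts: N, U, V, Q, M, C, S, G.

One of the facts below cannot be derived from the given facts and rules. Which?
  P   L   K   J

L

Round 1 fires R3, R4, R8, giving K, B, T.
Round 2 fires R5, R6, R9, R11, giving A, H, W, J.
Round 3 fires R1, R2, giving E, D.
Round 4 fires R7, giving P.
Derived: P (round 4), J (round 2), K (round 1). L never appears in any round.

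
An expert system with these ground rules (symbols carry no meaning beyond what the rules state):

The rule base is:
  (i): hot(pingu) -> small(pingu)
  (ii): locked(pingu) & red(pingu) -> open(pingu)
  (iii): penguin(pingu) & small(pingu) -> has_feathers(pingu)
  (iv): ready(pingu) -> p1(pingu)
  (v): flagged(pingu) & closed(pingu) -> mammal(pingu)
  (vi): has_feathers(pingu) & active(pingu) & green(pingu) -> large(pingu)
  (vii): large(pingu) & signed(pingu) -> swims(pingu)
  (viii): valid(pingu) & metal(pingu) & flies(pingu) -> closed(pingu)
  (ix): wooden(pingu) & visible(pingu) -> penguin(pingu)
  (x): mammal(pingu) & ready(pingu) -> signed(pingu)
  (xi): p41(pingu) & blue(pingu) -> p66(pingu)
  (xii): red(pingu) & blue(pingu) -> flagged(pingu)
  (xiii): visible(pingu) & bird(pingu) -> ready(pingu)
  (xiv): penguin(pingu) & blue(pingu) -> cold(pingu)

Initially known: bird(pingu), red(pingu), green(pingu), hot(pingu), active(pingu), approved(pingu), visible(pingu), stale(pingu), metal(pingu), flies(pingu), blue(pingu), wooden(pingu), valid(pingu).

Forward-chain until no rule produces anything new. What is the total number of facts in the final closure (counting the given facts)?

Round 1 fires (i), (viii), (ix), (xii), (xiii), giving small(pingu), closed(pingu), penguin(pingu), flagged(pingu), ready(pingu).
Round 2 fires (iii), (iv), (v), (xiv), giving has_feathers(pingu), p1(pingu), mammal(pingu), cold(pingu).
Round 3 fires (vi), (x), giving large(pingu), signed(pingu).
Round 4 fires (vii), giving swims(pingu).
Closure: {active(pingu), approved(pingu), bird(pingu), blue(pingu), closed(pingu), cold(pingu), flagged(pingu), flies(pingu), green(pingu), has_feathers(pingu), hot(pingu), large(pingu), mammal(pingu), metal(pingu), p1(pingu), penguin(pingu), ready(pingu), red(pingu), signed(pingu), small(pingu), stale(pingu), swims(pingu), valid(pingu), visible(pingu), wooden(pingu)} — 25 facts.

25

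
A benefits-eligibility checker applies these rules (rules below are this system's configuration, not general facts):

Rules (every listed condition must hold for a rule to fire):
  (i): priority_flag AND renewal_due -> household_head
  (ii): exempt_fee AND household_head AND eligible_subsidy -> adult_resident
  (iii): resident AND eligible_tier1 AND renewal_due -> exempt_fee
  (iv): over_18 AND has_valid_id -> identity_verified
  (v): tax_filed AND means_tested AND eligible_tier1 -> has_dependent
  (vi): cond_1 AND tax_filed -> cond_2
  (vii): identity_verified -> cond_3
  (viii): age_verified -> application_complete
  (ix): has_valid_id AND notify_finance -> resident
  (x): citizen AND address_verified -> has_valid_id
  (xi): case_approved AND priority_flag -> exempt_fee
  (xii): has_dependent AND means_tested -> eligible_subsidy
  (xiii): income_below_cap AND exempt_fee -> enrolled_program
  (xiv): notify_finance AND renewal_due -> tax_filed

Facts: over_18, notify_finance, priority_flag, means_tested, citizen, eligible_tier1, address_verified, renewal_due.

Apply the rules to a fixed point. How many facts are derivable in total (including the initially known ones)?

18

Round 1 — (i), (x), (xiv), derive household_head, has_valid_id, tax_filed.
Round 2 — (iv), (v), (ix), derive identity_verified, has_dependent, resident.
Round 3 — (iii), (vii), (xii), derive exempt_fee, cond_3, eligible_subsidy.
Round 4 — (ii), derive adult_resident.
Closure: {address_verified, adult_resident, citizen, cond_3, eligible_subsidy, eligible_tier1, exempt_fee, has_dependent, has_valid_id, household_head, identity_verified, means_tested, notify_finance, over_18, priority_flag, renewal_due, resident, tax_filed} — 18 facts.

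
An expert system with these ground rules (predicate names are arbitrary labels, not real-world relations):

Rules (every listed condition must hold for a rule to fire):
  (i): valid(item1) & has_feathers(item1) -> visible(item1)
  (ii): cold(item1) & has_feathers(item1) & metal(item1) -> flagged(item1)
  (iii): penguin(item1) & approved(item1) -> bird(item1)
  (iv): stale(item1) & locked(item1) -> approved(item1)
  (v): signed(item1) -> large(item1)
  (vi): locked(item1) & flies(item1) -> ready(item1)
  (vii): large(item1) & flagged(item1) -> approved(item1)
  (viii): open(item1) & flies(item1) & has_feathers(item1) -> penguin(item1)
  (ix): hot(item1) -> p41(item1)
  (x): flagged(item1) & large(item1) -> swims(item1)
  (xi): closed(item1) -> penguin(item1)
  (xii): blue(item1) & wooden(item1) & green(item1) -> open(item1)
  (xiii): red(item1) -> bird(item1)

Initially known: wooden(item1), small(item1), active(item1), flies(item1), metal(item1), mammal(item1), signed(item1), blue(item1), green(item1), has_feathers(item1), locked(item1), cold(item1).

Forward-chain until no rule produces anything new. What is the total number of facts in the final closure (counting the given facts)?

20

Round 1: (ii) [cold(item1) & has_feathers(item1) & metal(item1) -> flagged(item1)]; (v) [signed(item1) -> large(item1)]; (vi) [locked(item1) & flies(item1) -> ready(item1)]; (xii) [blue(item1) & wooden(item1) & green(item1) -> open(item1)]. New: flagged(item1), large(item1), ready(item1), open(item1).
Round 2: (vii) [large(item1) & flagged(item1) -> approved(item1)]; (viii) [open(item1) & flies(item1) & has_feathers(item1) -> penguin(item1)]; (x) [flagged(item1) & large(item1) -> swims(item1)]. New: approved(item1), penguin(item1), swims(item1).
Round 3: (iii) [penguin(item1) & approved(item1) -> bird(item1)]. New: bird(item1).
Closure: {active(item1), approved(item1), bird(item1), blue(item1), cold(item1), flagged(item1), flies(item1), green(item1), has_feathers(item1), large(item1), locked(item1), mammal(item1), metal(item1), open(item1), penguin(item1), ready(item1), signed(item1), small(item1), swims(item1), wooden(item1)} — 20 facts.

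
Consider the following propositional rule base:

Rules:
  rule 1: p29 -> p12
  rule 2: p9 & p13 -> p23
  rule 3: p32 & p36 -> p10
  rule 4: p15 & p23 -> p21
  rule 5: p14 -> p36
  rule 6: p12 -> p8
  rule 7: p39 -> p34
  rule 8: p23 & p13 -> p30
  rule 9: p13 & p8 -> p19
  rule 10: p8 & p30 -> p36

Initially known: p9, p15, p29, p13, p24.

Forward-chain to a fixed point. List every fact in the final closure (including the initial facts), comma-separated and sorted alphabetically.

p12, p13, p15, p19, p21, p23, p24, p29, p30, p36, p8, p9

Round 1: rule 1 [p29 -> p12]; rule 2 [p9 & p13 -> p23]. New: p12, p23.
Round 2: rule 4 [p15 & p23 -> p21]; rule 6 [p12 -> p8]; rule 8 [p23 & p13 -> p30]. New: p21, p8, p30.
Round 3: rule 9 [p13 & p8 -> p19]; rule 10 [p8 & p30 -> p36]. New: p19, p36.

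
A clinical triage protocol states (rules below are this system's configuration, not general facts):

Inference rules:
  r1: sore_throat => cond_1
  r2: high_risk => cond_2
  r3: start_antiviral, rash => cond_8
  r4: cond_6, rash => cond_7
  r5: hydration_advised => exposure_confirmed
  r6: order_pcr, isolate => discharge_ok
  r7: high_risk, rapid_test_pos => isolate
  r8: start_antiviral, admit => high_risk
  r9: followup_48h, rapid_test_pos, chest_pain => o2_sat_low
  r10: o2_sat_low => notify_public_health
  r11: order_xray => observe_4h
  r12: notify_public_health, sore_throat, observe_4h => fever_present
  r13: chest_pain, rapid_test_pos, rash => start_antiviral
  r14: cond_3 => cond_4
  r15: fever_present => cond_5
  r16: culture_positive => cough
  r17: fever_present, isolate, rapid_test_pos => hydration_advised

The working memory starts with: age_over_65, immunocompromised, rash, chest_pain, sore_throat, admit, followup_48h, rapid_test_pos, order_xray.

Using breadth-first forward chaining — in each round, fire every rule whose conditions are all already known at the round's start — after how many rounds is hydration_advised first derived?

4

Round 1 — r1, r9, r11, r13, derive cond_1, o2_sat_low, observe_4h, start_antiviral.
Round 2 — r3, r8, r10, derive cond_8, high_risk, notify_public_health.
Round 3 — r2, r7, r12, derive cond_2, isolate, fever_present.
Round 4 — r15, r17, derive cond_5, hydration_advised.
hydration_advised first appears in round 4.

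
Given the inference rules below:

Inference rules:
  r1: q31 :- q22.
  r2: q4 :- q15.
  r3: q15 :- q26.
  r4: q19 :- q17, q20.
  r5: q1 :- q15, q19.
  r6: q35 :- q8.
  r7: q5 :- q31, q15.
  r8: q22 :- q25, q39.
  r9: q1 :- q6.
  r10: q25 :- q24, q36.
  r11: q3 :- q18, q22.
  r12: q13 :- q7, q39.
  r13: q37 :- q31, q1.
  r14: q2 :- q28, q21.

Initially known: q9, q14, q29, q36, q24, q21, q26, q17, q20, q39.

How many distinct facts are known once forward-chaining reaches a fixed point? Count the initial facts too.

Round 1 fires r3, r4, r10, giving q15, q19, q25.
Round 2 fires r2, r5, r8, giving q4, q1, q22.
Round 3 fires r1, giving q31.
Round 4 fires r7, r13, giving q5, q37.
Closure: {q1, q14, q15, q17, q19, q20, q21, q22, q24, q25, q26, q29, q31, q36, q37, q39, q4, q5, q9} — 19 facts.

19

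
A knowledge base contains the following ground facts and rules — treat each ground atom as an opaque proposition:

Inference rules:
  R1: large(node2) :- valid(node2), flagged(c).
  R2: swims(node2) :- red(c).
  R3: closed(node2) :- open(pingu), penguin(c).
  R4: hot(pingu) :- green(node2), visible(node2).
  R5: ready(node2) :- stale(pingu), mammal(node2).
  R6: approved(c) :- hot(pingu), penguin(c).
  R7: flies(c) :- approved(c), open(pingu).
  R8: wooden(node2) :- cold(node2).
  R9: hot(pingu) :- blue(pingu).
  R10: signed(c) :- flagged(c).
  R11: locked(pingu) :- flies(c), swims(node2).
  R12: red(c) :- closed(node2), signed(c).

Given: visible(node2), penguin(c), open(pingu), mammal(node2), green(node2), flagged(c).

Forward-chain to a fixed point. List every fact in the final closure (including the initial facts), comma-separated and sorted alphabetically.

Round 1 fires R3, R4, R10, giving closed(node2), hot(pingu), signed(c).
Round 2 fires R6, R12, giving approved(c), red(c).
Round 3 fires R2, R7, giving swims(node2), flies(c).
Round 4 fires R11, giving locked(pingu).

approved(c), closed(node2), flagged(c), flies(c), green(node2), hot(pingu), locked(pingu), mammal(node2), open(pingu), penguin(c), red(c), signed(c), swims(node2), visible(node2)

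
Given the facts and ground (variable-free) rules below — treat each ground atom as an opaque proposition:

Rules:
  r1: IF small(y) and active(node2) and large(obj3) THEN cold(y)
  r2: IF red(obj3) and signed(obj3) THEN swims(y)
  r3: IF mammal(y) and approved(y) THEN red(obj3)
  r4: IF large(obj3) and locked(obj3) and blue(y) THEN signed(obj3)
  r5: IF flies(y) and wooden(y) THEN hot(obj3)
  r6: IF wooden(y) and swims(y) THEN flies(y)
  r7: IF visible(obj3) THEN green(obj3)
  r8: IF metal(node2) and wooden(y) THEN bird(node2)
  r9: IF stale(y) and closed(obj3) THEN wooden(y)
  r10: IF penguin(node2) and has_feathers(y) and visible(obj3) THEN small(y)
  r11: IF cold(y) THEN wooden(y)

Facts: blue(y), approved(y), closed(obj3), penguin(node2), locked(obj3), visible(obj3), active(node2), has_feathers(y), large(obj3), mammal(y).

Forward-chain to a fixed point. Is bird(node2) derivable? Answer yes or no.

Round 1 fires r3, r4, r7, r10, giving red(obj3), signed(obj3), green(obj3), small(y).
Round 2 fires r1, r2, giving cold(y), swims(y).
Round 3 fires r11, giving wooden(y).
Round 4 fires r6, giving flies(y).
Round 5 fires r5, giving hot(obj3).
Fixed point reached. bird(node2) is concluded only by r8; r8 needs metal(node2) (never derived).

no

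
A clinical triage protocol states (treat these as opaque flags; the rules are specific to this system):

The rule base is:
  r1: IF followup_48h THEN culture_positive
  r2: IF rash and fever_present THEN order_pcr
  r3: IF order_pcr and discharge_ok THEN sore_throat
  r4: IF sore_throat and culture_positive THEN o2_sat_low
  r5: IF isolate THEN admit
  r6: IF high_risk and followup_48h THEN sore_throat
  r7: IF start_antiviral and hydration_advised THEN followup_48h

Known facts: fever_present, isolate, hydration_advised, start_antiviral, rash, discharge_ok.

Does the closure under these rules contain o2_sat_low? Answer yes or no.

Round 1 fires r2, r5, r7, giving order_pcr, admit, followup_48h.
Round 2 fires r1, r3, giving culture_positive, sore_throat.
Round 3 fires r4, giving o2_sat_low.
o2_sat_low appears in round 3, so it is derivable.

yes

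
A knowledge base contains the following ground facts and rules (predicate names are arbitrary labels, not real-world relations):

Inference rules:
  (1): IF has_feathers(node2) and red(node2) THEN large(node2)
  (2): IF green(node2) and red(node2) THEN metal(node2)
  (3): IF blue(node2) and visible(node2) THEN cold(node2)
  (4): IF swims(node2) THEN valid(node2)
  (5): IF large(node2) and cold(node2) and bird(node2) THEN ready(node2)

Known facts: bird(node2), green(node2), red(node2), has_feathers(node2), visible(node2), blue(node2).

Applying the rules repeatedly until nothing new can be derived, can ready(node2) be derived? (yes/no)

yes

Round 1 fires (1), (2), (3), giving large(node2), metal(node2), cold(node2).
Round 2 fires (5), giving ready(node2).
ready(node2) appears in round 2, so it is derivable.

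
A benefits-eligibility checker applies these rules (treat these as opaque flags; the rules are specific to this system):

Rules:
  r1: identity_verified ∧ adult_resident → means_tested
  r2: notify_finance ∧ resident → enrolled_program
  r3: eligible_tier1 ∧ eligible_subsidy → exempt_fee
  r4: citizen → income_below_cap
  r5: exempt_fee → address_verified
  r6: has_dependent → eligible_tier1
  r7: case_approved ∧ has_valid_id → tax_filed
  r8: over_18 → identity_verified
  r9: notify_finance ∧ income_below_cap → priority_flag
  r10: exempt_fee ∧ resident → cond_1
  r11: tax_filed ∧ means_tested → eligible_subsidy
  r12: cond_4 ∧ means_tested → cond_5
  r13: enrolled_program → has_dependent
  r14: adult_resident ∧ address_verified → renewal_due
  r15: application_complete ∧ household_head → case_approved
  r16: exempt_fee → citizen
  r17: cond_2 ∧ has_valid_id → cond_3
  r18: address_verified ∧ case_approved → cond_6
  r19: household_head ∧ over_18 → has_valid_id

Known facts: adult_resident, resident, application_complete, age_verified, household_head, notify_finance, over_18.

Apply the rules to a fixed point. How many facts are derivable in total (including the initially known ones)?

24

Round 1: r2 [notify_finance ∧ resident → enrolled_program]; r8 [over_18 → identity_verified]; r15 [application_complete ∧ household_head → case_approved]; r19 [household_head ∧ over_18 → has_valid_id]. New: enrolled_program, identity_verified, case_approved, has_valid_id.
Round 2: r1 [identity_verified ∧ adult_resident → means_tested]; r7 [case_approved ∧ has_valid_id → tax_filed]; r13 [enrolled_program → has_dependent]. New: means_tested, tax_filed, has_dependent.
Round 3: r6 [has_dependent → eligible_tier1]; r11 [tax_filed ∧ means_tested → eligible_subsidy]. New: eligible_tier1, eligible_subsidy.
Round 4: r3 [eligible_tier1 ∧ eligible_subsidy → exempt_fee]. New: exempt_fee.
Round 5: r5 [exempt_fee → address_verified]; r10 [exempt_fee ∧ resident → cond_1]; r16 [exempt_fee → citizen]. New: address_verified, cond_1, citizen.
Round 6: r4 [citizen → income_below_cap]; r14 [adult_resident ∧ address_verified → renewal_due]; r18 [address_verified ∧ case_approved → cond_6]. New: income_below_cap, renewal_due, cond_6.
Round 7: r9 [notify_finance ∧ income_below_cap → priority_flag]. New: priority_flag.
Closure: {address_verified, adult_resident, age_verified, application_complete, case_approved, citizen, cond_1, cond_6, eligible_subsidy, eligible_tier1, enrolled_program, exempt_fee, has_dependent, has_valid_id, household_head, identity_verified, income_below_cap, means_tested, notify_finance, over_18, priority_flag, renewal_due, resident, tax_filed} — 24 facts.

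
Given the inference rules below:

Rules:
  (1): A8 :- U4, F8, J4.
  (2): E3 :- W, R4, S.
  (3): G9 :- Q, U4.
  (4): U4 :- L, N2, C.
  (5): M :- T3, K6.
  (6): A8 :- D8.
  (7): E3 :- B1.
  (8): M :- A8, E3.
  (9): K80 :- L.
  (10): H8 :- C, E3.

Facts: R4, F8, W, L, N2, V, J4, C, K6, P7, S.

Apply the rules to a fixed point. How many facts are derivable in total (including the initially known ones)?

17

Round 1 fires (2), (4), (9), giving E3, U4, K80.
Round 2 fires (1), (10), giving A8, H8.
Round 3 fires (8), giving M.
Closure: {A8, C, E3, F8, H8, J4, K6, K80, L, M, N2, P7, R4, S, U4, V, W} — 17 facts.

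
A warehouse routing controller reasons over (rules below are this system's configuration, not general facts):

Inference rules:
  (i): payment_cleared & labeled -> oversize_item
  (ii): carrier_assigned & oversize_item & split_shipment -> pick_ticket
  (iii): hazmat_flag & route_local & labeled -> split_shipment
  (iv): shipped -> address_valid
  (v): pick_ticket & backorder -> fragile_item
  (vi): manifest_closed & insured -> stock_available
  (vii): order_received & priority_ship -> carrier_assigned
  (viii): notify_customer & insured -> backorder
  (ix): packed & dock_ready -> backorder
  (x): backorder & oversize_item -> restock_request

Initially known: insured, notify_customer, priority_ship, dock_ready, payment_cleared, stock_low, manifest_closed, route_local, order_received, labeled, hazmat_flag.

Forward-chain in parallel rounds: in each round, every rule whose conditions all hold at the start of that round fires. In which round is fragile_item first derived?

Round 1: (i) [payment_cleared & labeled -> oversize_item]; (iii) [hazmat_flag & route_local & labeled -> split_shipment]; (vi) [manifest_closed & insured -> stock_available]; (vii) [order_received & priority_ship -> carrier_assigned]; (viii) [notify_customer & insured -> backorder]. New: oversize_item, split_shipment, stock_available, carrier_assigned, backorder.
Round 2: (ii) [carrier_assigned & oversize_item & split_shipment -> pick_ticket]; (x) [backorder & oversize_item -> restock_request]. New: pick_ticket, restock_request.
Round 3: (v) [pick_ticket & backorder -> fragile_item]. New: fragile_item.
fragile_item first appears in round 3.

3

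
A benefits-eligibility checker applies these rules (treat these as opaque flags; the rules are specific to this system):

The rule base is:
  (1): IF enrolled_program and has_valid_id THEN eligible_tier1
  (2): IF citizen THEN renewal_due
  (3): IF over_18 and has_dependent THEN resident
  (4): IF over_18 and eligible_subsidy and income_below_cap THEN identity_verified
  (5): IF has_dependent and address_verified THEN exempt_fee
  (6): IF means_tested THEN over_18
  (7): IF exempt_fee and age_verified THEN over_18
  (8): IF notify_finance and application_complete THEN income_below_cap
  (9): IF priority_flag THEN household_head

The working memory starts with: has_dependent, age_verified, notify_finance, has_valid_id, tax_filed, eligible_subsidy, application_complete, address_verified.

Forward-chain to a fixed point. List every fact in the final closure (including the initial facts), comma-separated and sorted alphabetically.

Round 1 — (5), (8), derive exempt_fee, income_below_cap.
Round 2 — (7), derive over_18.
Round 3 — (3), (4), derive resident, identity_verified.

address_verified, age_verified, application_complete, eligible_subsidy, exempt_fee, has_dependent, has_valid_id, identity_verified, income_below_cap, notify_finance, over_18, resident, tax_filed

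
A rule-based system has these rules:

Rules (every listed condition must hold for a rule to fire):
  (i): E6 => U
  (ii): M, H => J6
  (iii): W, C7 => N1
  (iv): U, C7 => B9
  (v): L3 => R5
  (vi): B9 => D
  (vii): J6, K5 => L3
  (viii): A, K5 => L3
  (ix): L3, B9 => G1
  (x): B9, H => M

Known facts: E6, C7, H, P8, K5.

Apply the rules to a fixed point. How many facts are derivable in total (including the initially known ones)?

13

[1] (i) [E6 => U]. ⇒ new: U.
[2] (iv) [U, C7 => B9]. ⇒ new: B9.
[3] (vi) [B9 => D]; (x) [B9, H => M]. ⇒ new: D, M.
[4] (ii) [M, H => J6]. ⇒ new: J6.
[5] (vii) [J6, K5 => L3]. ⇒ new: L3.
[6] (v) [L3 => R5]; (ix) [L3, B9 => G1]. ⇒ new: R5, G1.
Closure: {B9, C7, D, E6, G1, H, J6, K5, L3, M, P8, R5, U} — 13 facts.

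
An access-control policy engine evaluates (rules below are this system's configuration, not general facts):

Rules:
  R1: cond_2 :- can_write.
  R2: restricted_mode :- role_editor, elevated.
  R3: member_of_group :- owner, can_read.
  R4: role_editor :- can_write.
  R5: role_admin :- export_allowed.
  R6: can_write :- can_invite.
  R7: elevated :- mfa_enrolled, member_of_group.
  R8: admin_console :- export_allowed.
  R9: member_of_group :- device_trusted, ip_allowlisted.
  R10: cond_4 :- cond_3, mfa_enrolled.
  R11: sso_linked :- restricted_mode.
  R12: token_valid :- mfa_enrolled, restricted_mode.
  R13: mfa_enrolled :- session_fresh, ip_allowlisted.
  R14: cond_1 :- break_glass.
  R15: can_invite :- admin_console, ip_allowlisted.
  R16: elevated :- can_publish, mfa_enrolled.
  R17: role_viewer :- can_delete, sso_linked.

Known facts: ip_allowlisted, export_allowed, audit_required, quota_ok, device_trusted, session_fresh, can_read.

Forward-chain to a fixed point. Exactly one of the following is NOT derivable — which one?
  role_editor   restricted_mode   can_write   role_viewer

role_viewer

[1] R5 [role_admin :- export_allowed.]; R8 [admin_console :- export_allowed.]; R9 [member_of_group :- device_trusted, ip_allowlisted.]; R13 [mfa_enrolled :- session_fresh, ip_allowlisted.]. ⇒ new: role_admin, admin_console, member_of_group, mfa_enrolled.
[2] R7 [elevated :- mfa_enrolled, member_of_group.]; R15 [can_invite :- admin_console, ip_allowlisted.]. ⇒ new: elevated, can_invite.
[3] R6 [can_write :- can_invite.]. ⇒ new: can_write.
[4] R1 [cond_2 :- can_write.]; R4 [role_editor :- can_write.]. ⇒ new: cond_2, role_editor.
[5] R2 [restricted_mode :- role_editor, elevated.]. ⇒ new: restricted_mode.
[6] R11 [sso_linked :- restricted_mode.]; R12 [token_valid :- mfa_enrolled, restricted_mode.]. ⇒ new: sso_linked, token_valid.
Derived: role_editor (round 4), restricted_mode (round 5), can_write (round 3). role_viewer never appears in any round.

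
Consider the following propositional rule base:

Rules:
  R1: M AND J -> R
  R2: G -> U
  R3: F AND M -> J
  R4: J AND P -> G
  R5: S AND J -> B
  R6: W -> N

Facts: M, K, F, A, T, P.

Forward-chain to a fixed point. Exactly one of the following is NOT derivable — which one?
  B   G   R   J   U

B

[1] R3 [F AND M -> J]. ⇒ new: J.
[2] R1 [M AND J -> R]; R4 [J AND P -> G]. ⇒ new: R, G.
[3] R2 [G -> U]. ⇒ new: U.
Derived: J (round 1), G (round 2), R (round 2), U (round 3). B never appears in any round.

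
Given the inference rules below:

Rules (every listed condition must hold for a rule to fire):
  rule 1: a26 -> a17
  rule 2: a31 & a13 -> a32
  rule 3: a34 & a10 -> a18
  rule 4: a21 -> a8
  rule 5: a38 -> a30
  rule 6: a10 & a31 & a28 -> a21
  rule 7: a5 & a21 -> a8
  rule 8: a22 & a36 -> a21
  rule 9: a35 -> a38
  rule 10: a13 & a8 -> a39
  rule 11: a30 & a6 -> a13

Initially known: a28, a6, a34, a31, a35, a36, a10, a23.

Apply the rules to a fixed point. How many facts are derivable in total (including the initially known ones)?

16

Round 1: rule 3 [a34 & a10 -> a18]; rule 6 [a10 & a31 & a28 -> a21]; rule 9 [a35 -> a38]. Adds a18, a21, a38.
Round 2: rule 4 [a21 -> a8]; rule 5 [a38 -> a30]. Adds a8, a30.
Round 3: rule 11 [a30 & a6 -> a13]. Adds a13.
Round 4: rule 2 [a31 & a13 -> a32]; rule 10 [a13 & a8 -> a39]. Adds a32, a39.
Closure: {a10, a13, a18, a21, a23, a28, a30, a31, a32, a34, a35, a36, a38, a39, a6, a8} — 16 facts.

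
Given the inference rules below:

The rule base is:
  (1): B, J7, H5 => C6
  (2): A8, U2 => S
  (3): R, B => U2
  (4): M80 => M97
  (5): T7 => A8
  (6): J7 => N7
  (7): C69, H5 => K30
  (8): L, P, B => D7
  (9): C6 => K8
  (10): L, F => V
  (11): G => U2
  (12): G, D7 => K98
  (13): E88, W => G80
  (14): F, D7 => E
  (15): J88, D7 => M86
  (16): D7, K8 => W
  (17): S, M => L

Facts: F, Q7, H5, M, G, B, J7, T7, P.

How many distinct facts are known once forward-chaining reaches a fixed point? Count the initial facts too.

Round 1: (1) [B, J7, H5 => C6]; (5) [T7 => A8]; (6) [J7 => N7]; (11) [G => U2]. Adds C6, A8, N7, U2.
Round 2: (2) [A8, U2 => S]; (9) [C6 => K8]. Adds S, K8.
Round 3: (17) [S, M => L]. Adds L.
Round 4: (8) [L, P, B => D7]; (10) [L, F => V]. Adds D7, V.
Round 5: (12) [G, D7 => K98]; (14) [F, D7 => E]; (16) [D7, K8 => W]. Adds K98, E, W.
Closure: {A8, B, C6, D7, E, F, G, H5, J7, K8, K98, L, M, N7, P, Q7, S, T7, U2, V, W} — 21 facts.

21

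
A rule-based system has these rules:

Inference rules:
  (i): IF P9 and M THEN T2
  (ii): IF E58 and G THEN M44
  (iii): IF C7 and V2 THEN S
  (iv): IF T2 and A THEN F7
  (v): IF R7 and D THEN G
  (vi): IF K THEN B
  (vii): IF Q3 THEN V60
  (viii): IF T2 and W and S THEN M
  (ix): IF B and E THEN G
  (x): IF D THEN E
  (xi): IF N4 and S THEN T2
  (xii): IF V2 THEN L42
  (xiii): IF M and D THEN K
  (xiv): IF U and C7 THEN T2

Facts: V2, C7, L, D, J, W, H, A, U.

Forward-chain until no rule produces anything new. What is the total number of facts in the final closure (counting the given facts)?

Round 1: (iii) [IF C7 and V2 THEN S]; (x) [IF D THEN E]; (xii) [IF V2 THEN L42]; (xiv) [IF U and C7 THEN T2]. New: S, E, L42, T2.
Round 2: (iv) [IF T2 and A THEN F7]; (viii) [IF T2 and W and S THEN M]. New: F7, M.
Round 3: (xiii) [IF M and D THEN K]. New: K.
Round 4: (vi) [IF K THEN B]. New: B.
Round 5: (ix) [IF B and E THEN G]. New: G.
Closure: {A, B, C7, D, E, F7, G, H, J, K, L, L42, M, S, T2, U, V2, W} — 18 facts.

18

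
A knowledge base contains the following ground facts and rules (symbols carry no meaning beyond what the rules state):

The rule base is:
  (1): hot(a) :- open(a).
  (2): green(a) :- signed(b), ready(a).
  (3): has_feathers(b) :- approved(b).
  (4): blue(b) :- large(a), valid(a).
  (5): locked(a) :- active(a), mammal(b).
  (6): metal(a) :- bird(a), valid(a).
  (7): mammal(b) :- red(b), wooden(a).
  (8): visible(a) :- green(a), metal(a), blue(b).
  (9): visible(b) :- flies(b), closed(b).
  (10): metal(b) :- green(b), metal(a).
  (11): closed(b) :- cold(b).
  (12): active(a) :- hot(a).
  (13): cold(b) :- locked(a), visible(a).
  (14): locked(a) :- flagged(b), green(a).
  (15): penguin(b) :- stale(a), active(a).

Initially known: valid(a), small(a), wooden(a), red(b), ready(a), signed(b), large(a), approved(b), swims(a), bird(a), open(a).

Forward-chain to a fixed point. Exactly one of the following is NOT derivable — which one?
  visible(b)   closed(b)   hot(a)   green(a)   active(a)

[1] (1) [hot(a) :- open(a).]; (2) [green(a) :- signed(b), ready(a).]; (3) [has_feathers(b) :- approved(b).]; (4) [blue(b) :- large(a), valid(a).]; (6) [metal(a) :- bird(a), valid(a).]; (7) [mammal(b) :- red(b), wooden(a).]. ⇒ new: hot(a), green(a), has_feathers(b), blue(b), metal(a), mammal(b).
[2] (8) [visible(a) :- green(a), metal(a), blue(b).]; (12) [active(a) :- hot(a).]. ⇒ new: visible(a), active(a).
[3] (5) [locked(a) :- active(a), mammal(b).]. ⇒ new: locked(a).
[4] (13) [cold(b) :- locked(a), visible(a).]. ⇒ new: cold(b).
[5] (11) [closed(b) :- cold(b).]. ⇒ new: closed(b).
Derived: active(a) (round 2), green(a) (round 1), hot(a) (round 1), closed(b) (round 5). visible(b) never appears in any round.

visible(b)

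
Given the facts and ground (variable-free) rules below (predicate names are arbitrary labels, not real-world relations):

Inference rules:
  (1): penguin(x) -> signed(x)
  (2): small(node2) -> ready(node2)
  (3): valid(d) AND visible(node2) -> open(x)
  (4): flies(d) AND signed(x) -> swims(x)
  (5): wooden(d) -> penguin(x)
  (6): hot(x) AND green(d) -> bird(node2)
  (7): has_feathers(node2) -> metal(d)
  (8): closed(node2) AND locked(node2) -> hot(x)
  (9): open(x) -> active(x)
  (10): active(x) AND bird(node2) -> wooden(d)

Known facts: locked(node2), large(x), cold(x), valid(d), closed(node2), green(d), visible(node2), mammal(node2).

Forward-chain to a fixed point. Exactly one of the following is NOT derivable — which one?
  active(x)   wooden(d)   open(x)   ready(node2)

[1] (3) [valid(d) AND visible(node2) -> open(x)]; (8) [closed(node2) AND locked(node2) -> hot(x)]. ⇒ new: open(x), hot(x).
[2] (6) [hot(x) AND green(d) -> bird(node2)]; (9) [open(x) -> active(x)]. ⇒ new: bird(node2), active(x).
[3] (10) [active(x) AND bird(node2) -> wooden(d)]. ⇒ new: wooden(d).
[4] (5) [wooden(d) -> penguin(x)]. ⇒ new: penguin(x).
[5] (1) [penguin(x) -> signed(x)]. ⇒ new: signed(x).
Derived: wooden(d) (round 3), active(x) (round 2), open(x) (round 1). ready(node2) never appears in any round.

ready(node2)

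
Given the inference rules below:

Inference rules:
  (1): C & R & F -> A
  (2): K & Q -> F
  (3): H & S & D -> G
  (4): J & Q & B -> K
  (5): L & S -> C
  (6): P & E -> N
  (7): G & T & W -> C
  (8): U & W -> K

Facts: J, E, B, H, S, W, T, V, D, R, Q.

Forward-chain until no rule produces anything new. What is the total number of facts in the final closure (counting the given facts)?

16

Round 1: (3) [H & S & D -> G]; (4) [J & Q & B -> K]. New: G, K.
Round 2: (2) [K & Q -> F]; (7) [G & T & W -> C]. New: F, C.
Round 3: (1) [C & R & F -> A]. New: A.
Closure: {A, B, C, D, E, F, G, H, J, K, Q, R, S, T, V, W} — 16 facts.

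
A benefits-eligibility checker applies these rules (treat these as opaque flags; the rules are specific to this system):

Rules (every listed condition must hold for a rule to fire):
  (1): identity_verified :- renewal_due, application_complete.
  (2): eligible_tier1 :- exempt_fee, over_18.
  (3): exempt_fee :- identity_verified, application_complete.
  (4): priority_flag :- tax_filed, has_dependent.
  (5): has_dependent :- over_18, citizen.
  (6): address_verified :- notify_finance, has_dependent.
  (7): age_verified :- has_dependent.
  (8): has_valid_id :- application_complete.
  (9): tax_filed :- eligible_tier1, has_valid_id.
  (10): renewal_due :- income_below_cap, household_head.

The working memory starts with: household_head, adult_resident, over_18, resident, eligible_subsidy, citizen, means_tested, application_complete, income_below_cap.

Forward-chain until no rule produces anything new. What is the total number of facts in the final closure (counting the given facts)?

18

Round 1 fires (5), (8), (10), giving has_dependent, has_valid_id, renewal_due.
Round 2 fires (1), (7), giving identity_verified, age_verified.
Round 3 fires (3), giving exempt_fee.
Round 4 fires (2), giving eligible_tier1.
Round 5 fires (9), giving tax_filed.
Round 6 fires (4), giving priority_flag.
Closure: {adult_resident, age_verified, application_complete, citizen, eligible_subsidy, eligible_tier1, exempt_fee, has_dependent, has_valid_id, household_head, identity_verified, income_below_cap, means_tested, over_18, priority_flag, renewal_due, resident, tax_filed} — 18 facts.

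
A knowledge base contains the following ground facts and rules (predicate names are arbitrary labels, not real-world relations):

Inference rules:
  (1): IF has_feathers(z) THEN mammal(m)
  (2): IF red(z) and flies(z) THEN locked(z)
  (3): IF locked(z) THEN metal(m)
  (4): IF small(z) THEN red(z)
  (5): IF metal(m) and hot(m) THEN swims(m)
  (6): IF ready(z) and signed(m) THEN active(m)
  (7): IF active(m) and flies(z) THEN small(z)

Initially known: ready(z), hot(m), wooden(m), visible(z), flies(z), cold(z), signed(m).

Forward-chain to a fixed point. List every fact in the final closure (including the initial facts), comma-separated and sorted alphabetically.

active(m), cold(z), flies(z), hot(m), locked(z), metal(m), ready(z), red(z), signed(m), small(z), swims(m), visible(z), wooden(m)

Round 1 — (6), derive active(m).
Round 2 — (7), derive small(z).
Round 3 — (4), derive red(z).
Round 4 — (2), derive locked(z).
Round 5 — (3), derive metal(m).
Round 6 — (5), derive swims(m).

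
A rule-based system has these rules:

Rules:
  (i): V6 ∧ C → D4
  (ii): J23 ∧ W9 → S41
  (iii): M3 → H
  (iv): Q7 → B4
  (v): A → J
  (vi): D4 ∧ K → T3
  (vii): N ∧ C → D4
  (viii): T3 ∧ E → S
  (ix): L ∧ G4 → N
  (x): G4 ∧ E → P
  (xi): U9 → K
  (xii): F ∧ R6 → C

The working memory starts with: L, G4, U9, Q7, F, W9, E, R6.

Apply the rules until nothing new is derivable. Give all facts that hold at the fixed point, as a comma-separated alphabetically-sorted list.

B4, C, D4, E, F, G4, K, L, N, P, Q7, R6, S, T3, U9, W9

Round 1: (iv) [Q7 → B4]; (ix) [L ∧ G4 → N]; (x) [G4 ∧ E → P]; (xi) [U9 → K]; (xii) [F ∧ R6 → C]. Adds B4, N, P, K, C.
Round 2: (vii) [N ∧ C → D4]. Adds D4.
Round 3: (vi) [D4 ∧ K → T3]. Adds T3.
Round 4: (viii) [T3 ∧ E → S]. Adds S.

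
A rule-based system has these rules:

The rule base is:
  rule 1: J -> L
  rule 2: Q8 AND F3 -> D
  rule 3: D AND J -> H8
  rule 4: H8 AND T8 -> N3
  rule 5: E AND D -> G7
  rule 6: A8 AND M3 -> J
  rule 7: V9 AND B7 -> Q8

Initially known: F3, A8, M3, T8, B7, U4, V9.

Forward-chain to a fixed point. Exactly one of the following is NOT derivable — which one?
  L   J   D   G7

Round 1 fires rule 6, rule 7, giving J, Q8.
Round 2 fires rule 1, rule 2, giving L, D.
Round 3 fires rule 3, giving H8.
Round 4 fires rule 4, giving N3.
Derived: D (round 2), J (round 1), L (round 2). G7 never appears in any round.

G7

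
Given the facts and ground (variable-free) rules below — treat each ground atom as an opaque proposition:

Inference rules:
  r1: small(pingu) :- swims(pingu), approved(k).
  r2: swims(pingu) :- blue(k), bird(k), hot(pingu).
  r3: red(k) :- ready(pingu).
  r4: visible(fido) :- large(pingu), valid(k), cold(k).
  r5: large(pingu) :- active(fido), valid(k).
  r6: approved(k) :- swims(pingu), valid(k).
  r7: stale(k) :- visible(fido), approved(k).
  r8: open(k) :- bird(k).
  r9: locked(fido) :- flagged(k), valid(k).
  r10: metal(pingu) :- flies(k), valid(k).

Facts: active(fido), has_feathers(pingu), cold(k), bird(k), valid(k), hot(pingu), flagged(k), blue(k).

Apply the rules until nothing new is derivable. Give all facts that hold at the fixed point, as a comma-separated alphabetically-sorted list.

Round 1: r2 [swims(pingu) :- blue(k), bird(k), hot(pingu).]; r5 [large(pingu) :- active(fido), valid(k).]; r8 [open(k) :- bird(k).]; r9 [locked(fido) :- flagged(k), valid(k).]. Adds swims(pingu), large(pingu), open(k), locked(fido).
Round 2: r4 [visible(fido) :- large(pingu), valid(k), cold(k).]; r6 [approved(k) :- swims(pingu), valid(k).]. Adds visible(fido), approved(k).
Round 3: r1 [small(pingu) :- swims(pingu), approved(k).]; r7 [stale(k) :- visible(fido), approved(k).]. Adds small(pingu), stale(k).

active(fido), approved(k), bird(k), blue(k), cold(k), flagged(k), has_feathers(pingu), hot(pingu), large(pingu), locked(fido), open(k), small(pingu), stale(k), swims(pingu), valid(k), visible(fido)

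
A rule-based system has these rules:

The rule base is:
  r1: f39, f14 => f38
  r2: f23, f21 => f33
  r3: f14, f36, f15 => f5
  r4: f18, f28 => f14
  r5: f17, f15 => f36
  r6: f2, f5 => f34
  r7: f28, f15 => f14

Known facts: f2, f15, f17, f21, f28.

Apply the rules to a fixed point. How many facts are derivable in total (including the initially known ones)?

[1] r5 [f17, f15 => f36]; r7 [f28, f15 => f14]. ⇒ new: f36, f14.
[2] r3 [f14, f36, f15 => f5]. ⇒ new: f5.
[3] r6 [f2, f5 => f34]. ⇒ new: f34.
Closure: {f14, f15, f17, f2, f21, f28, f34, f36, f5} — 9 facts.

9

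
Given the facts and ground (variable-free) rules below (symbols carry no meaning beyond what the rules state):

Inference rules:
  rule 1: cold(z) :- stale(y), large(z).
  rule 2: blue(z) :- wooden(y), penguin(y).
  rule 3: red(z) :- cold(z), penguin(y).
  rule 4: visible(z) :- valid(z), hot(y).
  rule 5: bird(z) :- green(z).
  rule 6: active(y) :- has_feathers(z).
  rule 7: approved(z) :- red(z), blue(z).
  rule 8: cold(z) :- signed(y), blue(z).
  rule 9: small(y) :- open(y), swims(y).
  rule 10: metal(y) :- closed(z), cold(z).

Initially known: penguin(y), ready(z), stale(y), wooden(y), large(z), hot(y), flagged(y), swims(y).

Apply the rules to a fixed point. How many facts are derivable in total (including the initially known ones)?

[1] rule 1 [cold(z) :- stale(y), large(z).]; rule 2 [blue(z) :- wooden(y), penguin(y).]. ⇒ new: cold(z), blue(z).
[2] rule 3 [red(z) :- cold(z), penguin(y).]. ⇒ new: red(z).
[3] rule 7 [approved(z) :- red(z), blue(z).]. ⇒ new: approved(z).
Closure: {approved(z), blue(z), cold(z), flagged(y), hot(y), large(z), penguin(y), ready(z), red(z), stale(y), swims(y), wooden(y)} — 12 facts.

12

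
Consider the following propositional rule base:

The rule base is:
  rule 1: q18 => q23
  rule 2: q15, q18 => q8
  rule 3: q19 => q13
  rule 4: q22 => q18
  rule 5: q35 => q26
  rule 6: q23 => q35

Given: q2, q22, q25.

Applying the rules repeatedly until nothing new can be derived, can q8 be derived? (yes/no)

no

Round 1 — rule 4, derive q18.
Round 2 — rule 1, derive q23.
Round 3 — rule 6, derive q35.
Round 4 — rule 5, derive q26.
Fixed point reached. q8 is concluded only by rule 2; rule 2 needs q15 (never derived).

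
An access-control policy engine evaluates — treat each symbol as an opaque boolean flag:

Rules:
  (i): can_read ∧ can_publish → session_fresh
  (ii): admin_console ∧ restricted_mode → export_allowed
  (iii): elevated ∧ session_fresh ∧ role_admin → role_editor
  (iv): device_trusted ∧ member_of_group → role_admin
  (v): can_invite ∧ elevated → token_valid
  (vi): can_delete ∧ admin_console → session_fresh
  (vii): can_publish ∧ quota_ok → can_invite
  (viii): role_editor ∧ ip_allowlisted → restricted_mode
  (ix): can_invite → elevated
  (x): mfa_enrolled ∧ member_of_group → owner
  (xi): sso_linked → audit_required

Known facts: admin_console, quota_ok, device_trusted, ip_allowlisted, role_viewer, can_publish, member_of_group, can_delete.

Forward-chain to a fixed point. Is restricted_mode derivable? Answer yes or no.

Round 1 — (iv), (vi), (vii), derive role_admin, session_fresh, can_invite.
Round 2 — (ix), derive elevated.
Round 3 — (iii), (v), derive role_editor, token_valid.
Round 4 — (viii), derive restricted_mode.
Round 5 — (ii), derive export_allowed.
restricted_mode appears in round 4, so it is derivable.

yes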